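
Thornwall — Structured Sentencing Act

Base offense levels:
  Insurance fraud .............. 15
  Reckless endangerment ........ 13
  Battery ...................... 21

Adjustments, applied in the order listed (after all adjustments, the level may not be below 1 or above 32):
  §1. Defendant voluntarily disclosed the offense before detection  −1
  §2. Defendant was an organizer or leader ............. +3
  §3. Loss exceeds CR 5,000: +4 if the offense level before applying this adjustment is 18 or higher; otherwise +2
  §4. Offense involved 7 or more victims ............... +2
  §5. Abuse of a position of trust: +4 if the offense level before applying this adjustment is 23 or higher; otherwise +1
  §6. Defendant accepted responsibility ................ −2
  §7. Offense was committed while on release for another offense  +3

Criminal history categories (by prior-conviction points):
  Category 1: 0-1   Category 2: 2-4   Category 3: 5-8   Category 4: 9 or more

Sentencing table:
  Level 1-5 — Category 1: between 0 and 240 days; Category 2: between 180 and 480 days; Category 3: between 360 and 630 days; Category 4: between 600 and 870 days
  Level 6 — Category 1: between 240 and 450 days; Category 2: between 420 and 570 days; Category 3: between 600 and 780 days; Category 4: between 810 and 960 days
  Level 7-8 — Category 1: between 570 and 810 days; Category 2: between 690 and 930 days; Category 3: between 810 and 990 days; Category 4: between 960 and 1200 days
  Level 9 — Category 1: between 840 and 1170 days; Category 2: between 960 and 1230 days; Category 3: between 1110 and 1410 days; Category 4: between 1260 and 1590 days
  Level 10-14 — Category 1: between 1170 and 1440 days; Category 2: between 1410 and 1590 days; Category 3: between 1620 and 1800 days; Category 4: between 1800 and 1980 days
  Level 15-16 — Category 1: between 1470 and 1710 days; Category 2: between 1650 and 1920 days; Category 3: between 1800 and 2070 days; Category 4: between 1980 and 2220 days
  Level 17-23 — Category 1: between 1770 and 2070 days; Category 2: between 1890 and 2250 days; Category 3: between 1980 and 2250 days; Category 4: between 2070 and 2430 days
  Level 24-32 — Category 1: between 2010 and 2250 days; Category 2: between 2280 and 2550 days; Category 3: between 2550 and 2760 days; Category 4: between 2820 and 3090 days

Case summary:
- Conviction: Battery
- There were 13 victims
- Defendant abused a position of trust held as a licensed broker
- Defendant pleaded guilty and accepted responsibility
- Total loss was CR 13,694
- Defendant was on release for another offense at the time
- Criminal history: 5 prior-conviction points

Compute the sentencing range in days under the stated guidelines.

Base offense level for battery: 21.
§1 does not apply.
§2 does not apply.
§3 applies (level before this adjustment is 21 ≥ 18, so +4): 21 + 4 = 25.
§4 applies: 25 + 2 = 27.
§5 applies (level before this adjustment is 27 ≥ 23, so +4): 27 + 4 = 31.
§6 applies: 31 − 2 = 29.
§7 applies: 29 + 3 = 32.
Final offense level: 32.
Criminal history: 5 prior points → Category 3 (5-8).
Level 32 falls in the 24-32 band.
Grid: Level 24-32 × Category 3 = 2550-2760 days.

2550-2760 days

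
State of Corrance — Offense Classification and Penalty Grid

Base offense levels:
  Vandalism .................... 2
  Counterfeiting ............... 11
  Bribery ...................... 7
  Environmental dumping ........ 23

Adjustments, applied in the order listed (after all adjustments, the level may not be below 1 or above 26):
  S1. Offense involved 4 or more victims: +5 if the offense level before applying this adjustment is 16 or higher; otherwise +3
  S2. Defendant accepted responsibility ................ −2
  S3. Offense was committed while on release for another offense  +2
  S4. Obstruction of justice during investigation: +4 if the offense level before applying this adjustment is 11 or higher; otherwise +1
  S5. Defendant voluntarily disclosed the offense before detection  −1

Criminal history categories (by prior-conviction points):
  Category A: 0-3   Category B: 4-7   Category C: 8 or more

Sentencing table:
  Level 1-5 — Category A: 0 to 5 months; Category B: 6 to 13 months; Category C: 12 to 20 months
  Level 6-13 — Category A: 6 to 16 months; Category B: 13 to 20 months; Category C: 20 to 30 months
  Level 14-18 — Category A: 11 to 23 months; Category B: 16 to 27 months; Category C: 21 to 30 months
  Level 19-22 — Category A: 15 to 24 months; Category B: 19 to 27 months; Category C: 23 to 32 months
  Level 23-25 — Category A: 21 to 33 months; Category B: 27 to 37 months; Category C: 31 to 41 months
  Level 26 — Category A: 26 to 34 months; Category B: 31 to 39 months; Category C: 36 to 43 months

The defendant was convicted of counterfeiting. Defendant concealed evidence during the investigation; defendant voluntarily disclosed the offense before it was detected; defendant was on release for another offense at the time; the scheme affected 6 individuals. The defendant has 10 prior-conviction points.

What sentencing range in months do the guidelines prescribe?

Base offense level for counterfeiting: 11.
S1 applies (level before this adjustment is 11 < 16, so +3): 11 + 3 = 14.
S2 does not apply.
S3 applies: 14 + 2 = 16.
S4 applies (level before this adjustment is 16 ≥ 11, so +4): 16 + 4 = 20.
S5 applies: 20 − 1 = 19.
Final offense level: 19.
Criminal history: 10 prior points → Category C (8+).
Level 19 falls in the 19-22 band.
Grid: Level 19-22 × Category C = 23-32 months.

23-32 months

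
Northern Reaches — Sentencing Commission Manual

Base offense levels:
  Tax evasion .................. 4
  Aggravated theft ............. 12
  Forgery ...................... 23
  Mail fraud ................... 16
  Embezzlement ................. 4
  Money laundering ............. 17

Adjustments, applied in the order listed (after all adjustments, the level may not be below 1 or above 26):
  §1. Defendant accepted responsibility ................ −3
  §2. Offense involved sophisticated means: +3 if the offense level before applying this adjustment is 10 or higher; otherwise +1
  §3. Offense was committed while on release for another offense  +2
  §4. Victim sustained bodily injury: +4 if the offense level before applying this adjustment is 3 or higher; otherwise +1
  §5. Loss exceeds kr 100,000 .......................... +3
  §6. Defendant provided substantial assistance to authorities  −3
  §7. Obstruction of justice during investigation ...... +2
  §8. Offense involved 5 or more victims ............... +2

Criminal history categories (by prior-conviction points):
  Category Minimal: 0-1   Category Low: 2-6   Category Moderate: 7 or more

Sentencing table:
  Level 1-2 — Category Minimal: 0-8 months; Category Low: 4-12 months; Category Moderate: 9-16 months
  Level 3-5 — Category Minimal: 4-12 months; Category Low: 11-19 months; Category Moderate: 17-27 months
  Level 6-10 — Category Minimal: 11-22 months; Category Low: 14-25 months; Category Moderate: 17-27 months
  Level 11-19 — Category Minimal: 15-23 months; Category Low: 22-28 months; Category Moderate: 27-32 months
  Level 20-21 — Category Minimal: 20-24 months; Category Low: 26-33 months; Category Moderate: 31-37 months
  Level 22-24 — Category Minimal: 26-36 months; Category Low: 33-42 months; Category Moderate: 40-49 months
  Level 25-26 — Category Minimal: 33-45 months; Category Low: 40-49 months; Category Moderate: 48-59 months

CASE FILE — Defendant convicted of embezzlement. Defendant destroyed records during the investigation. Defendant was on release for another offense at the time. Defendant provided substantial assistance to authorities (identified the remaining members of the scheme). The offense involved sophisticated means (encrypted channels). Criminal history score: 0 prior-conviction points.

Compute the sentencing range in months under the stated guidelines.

11-22 months

Base offense level for embezzlement: 4.
§1 does not apply.
§2 applies (level before this adjustment is 4 < 10, so +1): 4 + 1 = 5.
§3 applies: 5 + 2 = 7.
§4 does not apply.
§5 does not apply.
§6 applies: 7 − 3 = 4.
§7 applies: 4 + 2 = 6.
§8 does not apply.
Final offense level: 6.
Criminal history: 0 prior points → Category Minimal (0-1).
Level 6 falls in the 6-10 band.
Grid: Level 6-10 × Category Minimal = 11-22 months.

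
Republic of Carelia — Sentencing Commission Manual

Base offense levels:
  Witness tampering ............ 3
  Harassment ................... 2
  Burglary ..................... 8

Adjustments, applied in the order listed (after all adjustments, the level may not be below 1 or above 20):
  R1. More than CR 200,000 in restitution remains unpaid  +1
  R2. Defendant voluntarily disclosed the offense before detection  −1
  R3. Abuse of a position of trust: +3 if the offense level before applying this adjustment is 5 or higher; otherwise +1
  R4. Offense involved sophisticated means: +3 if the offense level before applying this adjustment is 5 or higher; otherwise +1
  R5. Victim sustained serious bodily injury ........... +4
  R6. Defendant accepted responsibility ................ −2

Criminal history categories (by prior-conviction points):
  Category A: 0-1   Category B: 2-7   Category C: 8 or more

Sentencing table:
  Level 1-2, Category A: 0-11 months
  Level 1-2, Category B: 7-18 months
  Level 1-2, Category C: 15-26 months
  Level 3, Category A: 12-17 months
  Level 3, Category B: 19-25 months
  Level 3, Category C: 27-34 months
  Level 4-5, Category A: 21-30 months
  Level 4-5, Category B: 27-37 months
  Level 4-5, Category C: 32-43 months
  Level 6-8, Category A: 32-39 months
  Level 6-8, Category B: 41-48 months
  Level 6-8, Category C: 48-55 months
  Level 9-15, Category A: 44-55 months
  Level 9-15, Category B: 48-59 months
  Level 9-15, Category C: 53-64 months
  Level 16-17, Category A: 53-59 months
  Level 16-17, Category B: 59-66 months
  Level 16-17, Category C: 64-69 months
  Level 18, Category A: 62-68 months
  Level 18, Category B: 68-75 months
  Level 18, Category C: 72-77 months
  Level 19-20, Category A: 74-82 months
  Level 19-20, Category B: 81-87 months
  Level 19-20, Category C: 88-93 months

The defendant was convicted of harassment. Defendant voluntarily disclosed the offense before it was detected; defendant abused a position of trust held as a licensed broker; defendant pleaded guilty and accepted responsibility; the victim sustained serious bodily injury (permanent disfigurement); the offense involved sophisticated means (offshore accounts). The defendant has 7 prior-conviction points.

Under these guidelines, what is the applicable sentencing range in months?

27-37 months

Base offense level for harassment: 2.
R2 applies: 2 − 1 = 1.
R3 applies (level before this adjustment is 1 < 5, so +1): 1 + 1 = 2.
R4 applies (level before this adjustment is 2 < 5, so +1): 2 + 1 = 3.
R5 applies: 3 + 4 = 7.
R6 applies: 7 − 2 = 5.
Final offense level: 5.
Criminal history: 7 prior points → Category B (2-7).
Level 5 falls in the 4-5 band.
Grid: Level 4-5 × Category B = 27-37 months.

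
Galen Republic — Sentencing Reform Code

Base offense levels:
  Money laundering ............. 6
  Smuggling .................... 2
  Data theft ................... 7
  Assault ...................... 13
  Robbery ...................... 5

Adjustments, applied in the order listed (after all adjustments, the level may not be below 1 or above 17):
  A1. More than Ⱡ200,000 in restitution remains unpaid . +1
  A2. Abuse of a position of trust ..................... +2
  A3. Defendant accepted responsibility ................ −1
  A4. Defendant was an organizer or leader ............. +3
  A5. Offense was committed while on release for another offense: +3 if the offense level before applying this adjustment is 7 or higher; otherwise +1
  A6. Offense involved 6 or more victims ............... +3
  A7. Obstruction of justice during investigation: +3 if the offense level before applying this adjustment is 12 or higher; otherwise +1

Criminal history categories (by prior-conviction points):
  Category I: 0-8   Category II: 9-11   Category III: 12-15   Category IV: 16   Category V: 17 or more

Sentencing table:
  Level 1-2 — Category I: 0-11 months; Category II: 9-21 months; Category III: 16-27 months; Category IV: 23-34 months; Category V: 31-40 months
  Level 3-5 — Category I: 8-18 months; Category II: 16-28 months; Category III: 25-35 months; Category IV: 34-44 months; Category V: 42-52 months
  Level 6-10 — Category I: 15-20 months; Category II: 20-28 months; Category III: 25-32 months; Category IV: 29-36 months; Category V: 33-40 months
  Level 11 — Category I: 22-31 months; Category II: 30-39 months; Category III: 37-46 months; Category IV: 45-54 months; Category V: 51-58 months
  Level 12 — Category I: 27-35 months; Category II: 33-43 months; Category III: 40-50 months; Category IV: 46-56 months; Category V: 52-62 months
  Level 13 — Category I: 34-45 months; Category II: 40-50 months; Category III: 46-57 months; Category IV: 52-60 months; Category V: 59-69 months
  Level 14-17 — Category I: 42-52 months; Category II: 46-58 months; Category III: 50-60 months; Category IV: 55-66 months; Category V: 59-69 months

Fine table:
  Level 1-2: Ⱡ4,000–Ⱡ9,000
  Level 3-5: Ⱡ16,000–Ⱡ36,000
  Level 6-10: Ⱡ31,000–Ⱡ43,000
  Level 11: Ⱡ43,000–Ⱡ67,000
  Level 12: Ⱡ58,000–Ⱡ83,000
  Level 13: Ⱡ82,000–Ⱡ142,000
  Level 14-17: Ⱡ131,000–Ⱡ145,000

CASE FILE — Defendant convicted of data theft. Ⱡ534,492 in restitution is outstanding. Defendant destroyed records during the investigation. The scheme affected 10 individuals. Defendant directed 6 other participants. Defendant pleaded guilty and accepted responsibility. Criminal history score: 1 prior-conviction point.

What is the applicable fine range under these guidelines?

Ⱡ131,000–Ⱡ145,000

Base offense level for data theft: 7.
A1 applies: 7 + 1 = 8.
A2 does not apply.
A3 applies: 8 − 1 = 7.
A4 applies: 7 + 3 = 10.
A5 does not apply.
A6 applies: 10 + 3 = 13.
A7 applies (level before this adjustment is 13 ≥ 12, so +3): 13 + 3 = 16.
Final offense level: 16.
Level 16 falls in the 14-17 band.
Fine table: Level 14-17 → Ⱡ131,000–Ⱡ145,000.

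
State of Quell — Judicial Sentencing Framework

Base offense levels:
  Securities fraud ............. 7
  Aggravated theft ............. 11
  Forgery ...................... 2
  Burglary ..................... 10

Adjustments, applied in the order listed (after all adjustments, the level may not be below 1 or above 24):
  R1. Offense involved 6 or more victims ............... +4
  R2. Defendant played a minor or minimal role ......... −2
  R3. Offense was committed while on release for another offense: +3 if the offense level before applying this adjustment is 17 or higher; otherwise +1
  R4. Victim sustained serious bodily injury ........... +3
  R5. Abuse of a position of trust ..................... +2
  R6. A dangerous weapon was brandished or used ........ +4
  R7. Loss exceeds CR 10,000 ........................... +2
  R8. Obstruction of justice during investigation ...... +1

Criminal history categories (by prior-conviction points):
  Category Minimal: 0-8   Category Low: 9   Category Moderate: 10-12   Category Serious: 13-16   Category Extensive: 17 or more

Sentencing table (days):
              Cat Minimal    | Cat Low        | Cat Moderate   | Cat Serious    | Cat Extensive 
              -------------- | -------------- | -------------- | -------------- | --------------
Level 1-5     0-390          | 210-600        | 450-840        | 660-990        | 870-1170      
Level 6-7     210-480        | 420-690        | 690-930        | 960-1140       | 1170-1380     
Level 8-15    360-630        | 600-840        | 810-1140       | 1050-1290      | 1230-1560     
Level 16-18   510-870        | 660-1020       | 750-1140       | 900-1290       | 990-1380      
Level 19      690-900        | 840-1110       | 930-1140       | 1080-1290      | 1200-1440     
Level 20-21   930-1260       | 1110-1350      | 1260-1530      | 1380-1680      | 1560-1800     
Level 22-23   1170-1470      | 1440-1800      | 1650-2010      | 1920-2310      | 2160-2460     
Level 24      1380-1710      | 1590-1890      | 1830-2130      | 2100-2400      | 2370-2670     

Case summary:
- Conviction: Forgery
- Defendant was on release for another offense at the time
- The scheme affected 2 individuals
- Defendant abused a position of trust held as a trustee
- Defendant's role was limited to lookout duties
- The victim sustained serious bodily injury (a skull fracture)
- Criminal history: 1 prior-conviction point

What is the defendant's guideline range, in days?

Base offense level for forgery: 2.
R2 applies: 2 − 2 = 0.
R3 applies (level before this adjustment is 0 < 17, so +1): 0 + 1 = 1.
R4 applies: 1 + 3 = 4.
R5 applies: 4 + 2 = 6.
R6 does not apply.
R7 does not apply.
R8 does not apply.
Final offense level: 6.
Criminal history: 1 prior point → Category Minimal (0-8).
Level 6 falls in the 6-7 band.
Grid: Level 6-7 × Category Minimal = 210-480 days.

210-480 days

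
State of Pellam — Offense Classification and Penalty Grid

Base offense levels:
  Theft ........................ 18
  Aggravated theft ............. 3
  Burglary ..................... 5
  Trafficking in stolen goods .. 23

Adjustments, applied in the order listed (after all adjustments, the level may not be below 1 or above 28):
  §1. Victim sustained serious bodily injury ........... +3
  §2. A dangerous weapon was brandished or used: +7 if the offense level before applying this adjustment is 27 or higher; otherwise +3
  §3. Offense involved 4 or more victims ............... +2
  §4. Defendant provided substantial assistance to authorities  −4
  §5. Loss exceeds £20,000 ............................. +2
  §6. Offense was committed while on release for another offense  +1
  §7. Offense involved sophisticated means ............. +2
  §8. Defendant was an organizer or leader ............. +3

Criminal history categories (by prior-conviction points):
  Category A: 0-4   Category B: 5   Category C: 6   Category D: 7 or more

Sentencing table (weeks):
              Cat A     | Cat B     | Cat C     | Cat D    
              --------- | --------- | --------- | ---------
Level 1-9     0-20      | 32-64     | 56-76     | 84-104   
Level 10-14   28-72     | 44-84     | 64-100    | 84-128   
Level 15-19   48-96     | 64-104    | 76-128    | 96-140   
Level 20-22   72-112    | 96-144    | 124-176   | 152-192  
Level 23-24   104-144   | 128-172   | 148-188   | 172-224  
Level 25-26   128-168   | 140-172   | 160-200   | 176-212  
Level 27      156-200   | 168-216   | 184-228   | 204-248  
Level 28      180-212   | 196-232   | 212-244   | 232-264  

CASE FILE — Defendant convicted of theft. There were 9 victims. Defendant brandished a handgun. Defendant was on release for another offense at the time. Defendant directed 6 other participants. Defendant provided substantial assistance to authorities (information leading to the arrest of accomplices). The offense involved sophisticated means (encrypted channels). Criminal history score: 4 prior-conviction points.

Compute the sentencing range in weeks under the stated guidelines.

Base offense level for theft: 18.
§2 applies (level before this adjustment is 18 < 27, so +3): 18 + 3 = 21.
§3 applies: 21 + 2 = 23.
§4 applies: 23 − 4 = 19.
§5 does not apply.
§6 applies: 19 + 1 = 20.
§7 applies: 20 + 2 = 22.
§8 applies: 22 + 3 = 25.
Final offense level: 25.
Criminal history: 4 prior points → Category A (0-4).
Level 25 falls in the 25-26 band.
Grid: Level 25-26 × Category A = 128-168 weeks.

128-168 weeks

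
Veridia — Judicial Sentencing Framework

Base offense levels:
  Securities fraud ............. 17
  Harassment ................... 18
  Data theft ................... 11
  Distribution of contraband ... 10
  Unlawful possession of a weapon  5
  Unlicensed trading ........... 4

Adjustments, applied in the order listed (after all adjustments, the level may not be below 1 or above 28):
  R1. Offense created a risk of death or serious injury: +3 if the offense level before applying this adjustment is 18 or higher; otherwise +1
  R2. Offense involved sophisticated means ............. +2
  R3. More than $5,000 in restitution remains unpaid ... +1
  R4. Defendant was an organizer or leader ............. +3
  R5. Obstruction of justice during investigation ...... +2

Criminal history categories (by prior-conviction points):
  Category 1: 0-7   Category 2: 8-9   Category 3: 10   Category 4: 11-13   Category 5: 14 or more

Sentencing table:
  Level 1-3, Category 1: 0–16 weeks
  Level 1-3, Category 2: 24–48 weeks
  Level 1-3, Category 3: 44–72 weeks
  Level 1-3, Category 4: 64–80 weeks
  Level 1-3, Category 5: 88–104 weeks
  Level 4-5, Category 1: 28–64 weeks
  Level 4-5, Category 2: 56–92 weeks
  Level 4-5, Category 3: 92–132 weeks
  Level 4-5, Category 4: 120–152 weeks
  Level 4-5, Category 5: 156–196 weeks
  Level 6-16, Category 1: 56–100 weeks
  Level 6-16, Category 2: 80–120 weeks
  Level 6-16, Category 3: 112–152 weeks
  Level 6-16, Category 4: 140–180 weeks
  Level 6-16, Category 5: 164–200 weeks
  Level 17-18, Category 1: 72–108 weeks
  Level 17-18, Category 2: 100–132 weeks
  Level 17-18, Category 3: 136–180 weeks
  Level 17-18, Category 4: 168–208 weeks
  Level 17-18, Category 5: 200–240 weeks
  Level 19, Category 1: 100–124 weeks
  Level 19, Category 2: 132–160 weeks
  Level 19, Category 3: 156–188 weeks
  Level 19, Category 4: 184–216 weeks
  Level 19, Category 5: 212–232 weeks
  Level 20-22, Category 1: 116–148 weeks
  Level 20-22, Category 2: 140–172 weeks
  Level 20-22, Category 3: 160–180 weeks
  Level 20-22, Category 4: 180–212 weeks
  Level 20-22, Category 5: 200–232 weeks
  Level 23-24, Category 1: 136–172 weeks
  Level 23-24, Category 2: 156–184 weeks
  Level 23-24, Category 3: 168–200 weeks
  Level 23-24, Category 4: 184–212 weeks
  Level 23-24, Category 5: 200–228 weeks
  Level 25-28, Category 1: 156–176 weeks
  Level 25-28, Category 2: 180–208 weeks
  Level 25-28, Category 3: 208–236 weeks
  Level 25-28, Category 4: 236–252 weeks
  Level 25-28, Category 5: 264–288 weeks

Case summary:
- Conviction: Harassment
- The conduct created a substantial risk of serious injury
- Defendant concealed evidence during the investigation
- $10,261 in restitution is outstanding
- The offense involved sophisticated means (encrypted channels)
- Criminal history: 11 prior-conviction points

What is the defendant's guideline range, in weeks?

236-252 weeks

Base offense level for harassment: 18.
R1 applies (level before this adjustment is 18 ≥ 18, so +3): 18 + 3 = 21.
R2 applies: 21 + 2 = 23.
R3 applies: 23 + 1 = 24.
R4 does not apply.
R5 applies: 24 + 2 = 26.
Final offense level: 26.
Criminal history: 11 prior points → Category 4 (11-13).
Level 26 falls in the 25-28 band.
Grid: Level 25-28 × Category 4 = 236-252 weeks.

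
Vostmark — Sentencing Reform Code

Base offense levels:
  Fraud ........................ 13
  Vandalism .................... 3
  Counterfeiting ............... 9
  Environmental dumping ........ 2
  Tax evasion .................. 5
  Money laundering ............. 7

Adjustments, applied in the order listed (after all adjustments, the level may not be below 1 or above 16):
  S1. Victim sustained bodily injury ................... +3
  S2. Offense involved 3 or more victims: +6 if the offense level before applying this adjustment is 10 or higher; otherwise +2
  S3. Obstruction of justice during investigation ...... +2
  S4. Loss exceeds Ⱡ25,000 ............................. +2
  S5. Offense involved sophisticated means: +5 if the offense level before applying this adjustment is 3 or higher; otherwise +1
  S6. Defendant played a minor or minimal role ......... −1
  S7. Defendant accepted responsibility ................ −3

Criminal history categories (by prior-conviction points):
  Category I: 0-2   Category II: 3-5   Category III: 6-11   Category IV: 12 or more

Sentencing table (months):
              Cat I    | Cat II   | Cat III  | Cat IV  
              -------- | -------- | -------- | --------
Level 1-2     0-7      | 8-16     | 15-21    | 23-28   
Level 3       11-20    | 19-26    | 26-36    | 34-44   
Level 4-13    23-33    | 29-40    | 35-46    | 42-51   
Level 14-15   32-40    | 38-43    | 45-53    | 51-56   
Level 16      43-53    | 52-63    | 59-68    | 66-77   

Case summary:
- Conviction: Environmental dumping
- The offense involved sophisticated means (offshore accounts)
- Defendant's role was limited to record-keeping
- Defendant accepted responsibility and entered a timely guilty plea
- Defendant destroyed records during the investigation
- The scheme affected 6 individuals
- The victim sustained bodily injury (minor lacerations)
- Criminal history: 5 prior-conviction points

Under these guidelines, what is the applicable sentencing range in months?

29-40 months

Base offense level for environmental dumping: 2.
S1 applies: 2 + 3 = 5.
S2 applies (level before this adjustment is 5 < 10, so +2): 5 + 2 = 7.
S3 applies: 7 + 2 = 9.
S4 does not apply.
S5 applies (level before this adjustment is 9 ≥ 3, so +5): 9 + 5 = 14.
S6 applies: 14 − 1 = 13.
S7 applies: 13 − 3 = 10.
Final offense level: 10.
Criminal history: 5 prior points → Category II (3-5).
Level 10 falls in the 4-13 band.
Grid: Level 4-13 × Category II = 29-40 months.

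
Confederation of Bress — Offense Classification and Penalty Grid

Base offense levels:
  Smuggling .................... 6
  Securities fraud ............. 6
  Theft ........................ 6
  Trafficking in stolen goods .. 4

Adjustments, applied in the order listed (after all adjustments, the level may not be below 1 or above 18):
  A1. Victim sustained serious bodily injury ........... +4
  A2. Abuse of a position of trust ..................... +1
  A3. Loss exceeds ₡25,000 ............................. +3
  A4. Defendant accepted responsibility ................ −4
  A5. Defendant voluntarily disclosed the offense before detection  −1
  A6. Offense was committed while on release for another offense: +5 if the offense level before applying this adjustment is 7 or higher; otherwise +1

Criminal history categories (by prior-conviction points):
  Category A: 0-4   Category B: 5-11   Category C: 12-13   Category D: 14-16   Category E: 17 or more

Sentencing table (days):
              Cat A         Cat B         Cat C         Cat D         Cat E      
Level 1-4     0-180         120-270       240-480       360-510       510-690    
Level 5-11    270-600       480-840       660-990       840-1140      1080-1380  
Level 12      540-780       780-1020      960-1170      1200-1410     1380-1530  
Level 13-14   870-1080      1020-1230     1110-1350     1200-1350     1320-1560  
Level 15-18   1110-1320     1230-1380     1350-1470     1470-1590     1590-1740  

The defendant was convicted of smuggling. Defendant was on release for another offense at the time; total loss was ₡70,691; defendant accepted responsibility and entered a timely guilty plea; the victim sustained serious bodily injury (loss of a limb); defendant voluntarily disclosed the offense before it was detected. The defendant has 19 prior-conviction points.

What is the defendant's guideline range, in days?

1320-1560 days

Base offense level for smuggling: 6.
A1 applies: 6 + 4 = 10.
A3 applies: 10 + 3 = 13.
A4 applies: 13 − 4 = 9.
A5 applies: 9 − 1 = 8.
A6 applies (level before this adjustment is 8 ≥ 7, so +5): 8 + 5 = 13.
Final offense level: 13.
Criminal history: 19 prior points → Category E (17+).
Level 13 falls in the 13-14 band.
Grid: Level 13-14 × Category E = 1320-1560 days.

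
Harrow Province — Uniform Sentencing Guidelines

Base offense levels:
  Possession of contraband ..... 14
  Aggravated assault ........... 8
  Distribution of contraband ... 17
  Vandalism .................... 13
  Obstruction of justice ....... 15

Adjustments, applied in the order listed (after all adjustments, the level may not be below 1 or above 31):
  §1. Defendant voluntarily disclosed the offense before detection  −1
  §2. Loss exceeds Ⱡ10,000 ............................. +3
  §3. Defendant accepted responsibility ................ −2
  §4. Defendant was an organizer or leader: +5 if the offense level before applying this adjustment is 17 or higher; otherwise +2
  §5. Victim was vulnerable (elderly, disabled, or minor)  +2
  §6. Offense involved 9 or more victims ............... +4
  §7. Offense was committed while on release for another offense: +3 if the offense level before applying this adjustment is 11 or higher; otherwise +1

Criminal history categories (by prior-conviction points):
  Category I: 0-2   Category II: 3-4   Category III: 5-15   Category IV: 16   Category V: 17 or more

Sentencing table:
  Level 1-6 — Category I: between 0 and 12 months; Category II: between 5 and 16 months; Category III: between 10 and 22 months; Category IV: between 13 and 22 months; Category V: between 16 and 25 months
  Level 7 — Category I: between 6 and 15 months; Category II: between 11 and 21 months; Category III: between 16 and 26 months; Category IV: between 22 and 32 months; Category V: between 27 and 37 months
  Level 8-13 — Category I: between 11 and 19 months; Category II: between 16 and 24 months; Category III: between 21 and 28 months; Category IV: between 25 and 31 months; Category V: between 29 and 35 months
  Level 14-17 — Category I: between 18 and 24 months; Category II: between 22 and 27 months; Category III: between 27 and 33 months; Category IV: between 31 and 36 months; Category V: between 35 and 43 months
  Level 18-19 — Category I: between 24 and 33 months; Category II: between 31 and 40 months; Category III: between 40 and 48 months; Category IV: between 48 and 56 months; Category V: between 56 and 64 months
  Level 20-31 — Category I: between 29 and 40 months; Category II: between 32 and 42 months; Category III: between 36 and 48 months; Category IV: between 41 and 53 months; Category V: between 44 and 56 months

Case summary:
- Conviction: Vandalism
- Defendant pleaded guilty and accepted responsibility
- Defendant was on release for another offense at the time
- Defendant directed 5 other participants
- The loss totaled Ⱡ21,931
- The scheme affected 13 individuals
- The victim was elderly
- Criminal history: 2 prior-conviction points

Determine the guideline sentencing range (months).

Base offense level for vandalism: 13.
§1 does not apply.
§2 applies: 13 + 3 = 16.
§3 applies: 16 − 2 = 14.
§4 applies (level before this adjustment is 14 < 17, so +2): 14 + 2 = 16.
§5 applies: 16 + 2 = 18.
§6 applies: 18 + 4 = 22.
§7 applies (level before this adjustment is 22 ≥ 11, so +3): 22 + 3 = 25.
Final offense level: 25.
Criminal history: 2 prior points → Category I (0-2).
Level 25 falls in the 20-31 band.
Grid: Level 20-31 × Category I = 29-40 months.

29-40 months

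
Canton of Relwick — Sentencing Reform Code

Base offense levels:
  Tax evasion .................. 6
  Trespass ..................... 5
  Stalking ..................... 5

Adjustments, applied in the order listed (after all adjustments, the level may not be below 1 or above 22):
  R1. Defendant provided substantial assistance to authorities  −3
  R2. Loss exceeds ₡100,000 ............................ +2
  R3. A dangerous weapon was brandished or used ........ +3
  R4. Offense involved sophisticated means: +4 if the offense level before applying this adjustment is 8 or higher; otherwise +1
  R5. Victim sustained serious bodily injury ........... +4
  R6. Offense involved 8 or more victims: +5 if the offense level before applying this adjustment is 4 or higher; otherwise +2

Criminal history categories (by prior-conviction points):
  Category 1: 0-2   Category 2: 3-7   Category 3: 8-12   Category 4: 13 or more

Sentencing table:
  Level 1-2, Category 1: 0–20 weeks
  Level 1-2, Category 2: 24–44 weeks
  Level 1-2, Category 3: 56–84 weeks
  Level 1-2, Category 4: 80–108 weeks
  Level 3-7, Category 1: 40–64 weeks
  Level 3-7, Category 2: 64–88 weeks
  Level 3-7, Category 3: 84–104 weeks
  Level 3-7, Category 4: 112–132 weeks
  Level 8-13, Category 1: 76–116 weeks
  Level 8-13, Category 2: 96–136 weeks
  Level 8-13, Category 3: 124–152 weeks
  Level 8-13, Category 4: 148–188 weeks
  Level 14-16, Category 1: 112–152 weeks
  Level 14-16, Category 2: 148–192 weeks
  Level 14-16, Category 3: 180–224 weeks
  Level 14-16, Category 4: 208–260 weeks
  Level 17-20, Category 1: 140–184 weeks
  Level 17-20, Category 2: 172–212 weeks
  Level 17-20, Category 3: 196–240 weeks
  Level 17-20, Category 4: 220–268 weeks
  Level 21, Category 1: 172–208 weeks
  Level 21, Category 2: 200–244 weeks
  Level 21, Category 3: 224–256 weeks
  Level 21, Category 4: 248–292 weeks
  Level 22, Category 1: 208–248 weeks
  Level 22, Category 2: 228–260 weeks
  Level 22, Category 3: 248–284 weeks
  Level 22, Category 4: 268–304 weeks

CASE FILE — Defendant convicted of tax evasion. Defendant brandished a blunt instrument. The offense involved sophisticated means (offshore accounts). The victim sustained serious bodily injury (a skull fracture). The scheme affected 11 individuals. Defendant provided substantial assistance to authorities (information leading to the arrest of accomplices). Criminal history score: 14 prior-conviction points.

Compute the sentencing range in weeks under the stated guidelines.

Base offense level for tax evasion: 6.
R1 applies: 6 − 3 = 3.
R3 applies: 3 + 3 = 6.
R4 applies (level before this adjustment is 6 < 8, so +1): 6 + 1 = 7.
R5 applies: 7 + 4 = 11.
R6 applies (level before this adjustment is 11 ≥ 4, so +5): 11 + 5 = 16.
Final offense level: 16.
Criminal history: 14 prior points → Category 4 (13+).
Level 16 falls in the 14-16 band.
Grid: Level 14-16 × Category 4 = 208-260 weeks.

208-260 weeks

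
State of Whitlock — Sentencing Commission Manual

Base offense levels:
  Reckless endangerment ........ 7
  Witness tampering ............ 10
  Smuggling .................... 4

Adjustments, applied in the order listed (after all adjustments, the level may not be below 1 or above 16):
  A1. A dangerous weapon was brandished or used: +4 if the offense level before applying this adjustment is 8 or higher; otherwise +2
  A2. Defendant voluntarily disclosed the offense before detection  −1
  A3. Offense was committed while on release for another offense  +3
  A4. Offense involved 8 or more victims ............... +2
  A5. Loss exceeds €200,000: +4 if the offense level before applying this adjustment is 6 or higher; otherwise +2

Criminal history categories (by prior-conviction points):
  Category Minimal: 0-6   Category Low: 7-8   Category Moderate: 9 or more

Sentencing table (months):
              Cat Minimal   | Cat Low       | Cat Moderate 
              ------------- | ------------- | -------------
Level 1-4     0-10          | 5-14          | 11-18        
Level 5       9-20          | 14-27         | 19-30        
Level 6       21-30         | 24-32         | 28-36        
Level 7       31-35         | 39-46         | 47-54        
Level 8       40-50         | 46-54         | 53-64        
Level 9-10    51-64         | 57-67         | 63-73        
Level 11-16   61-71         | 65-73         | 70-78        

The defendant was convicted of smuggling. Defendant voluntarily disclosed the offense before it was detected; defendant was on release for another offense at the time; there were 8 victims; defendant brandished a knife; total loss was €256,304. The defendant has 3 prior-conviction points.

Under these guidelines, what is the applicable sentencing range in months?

Base offense level for smuggling: 4.
A1 applies (level before this adjustment is 4 < 8, so +2): 4 + 2 = 6.
A2 applies: 6 − 1 = 5.
A3 applies: 5 + 3 = 8.
A4 applies: 8 + 2 = 10.
A5 applies (level before this adjustment is 10 ≥ 6, so +4): 10 + 4 = 14.
Final offense level: 14.
Criminal history: 3 prior points → Category Minimal (0-6).
Level 14 falls in the 11-16 band.
Grid: Level 11-16 × Category Minimal = 61-71 months.

61-71 months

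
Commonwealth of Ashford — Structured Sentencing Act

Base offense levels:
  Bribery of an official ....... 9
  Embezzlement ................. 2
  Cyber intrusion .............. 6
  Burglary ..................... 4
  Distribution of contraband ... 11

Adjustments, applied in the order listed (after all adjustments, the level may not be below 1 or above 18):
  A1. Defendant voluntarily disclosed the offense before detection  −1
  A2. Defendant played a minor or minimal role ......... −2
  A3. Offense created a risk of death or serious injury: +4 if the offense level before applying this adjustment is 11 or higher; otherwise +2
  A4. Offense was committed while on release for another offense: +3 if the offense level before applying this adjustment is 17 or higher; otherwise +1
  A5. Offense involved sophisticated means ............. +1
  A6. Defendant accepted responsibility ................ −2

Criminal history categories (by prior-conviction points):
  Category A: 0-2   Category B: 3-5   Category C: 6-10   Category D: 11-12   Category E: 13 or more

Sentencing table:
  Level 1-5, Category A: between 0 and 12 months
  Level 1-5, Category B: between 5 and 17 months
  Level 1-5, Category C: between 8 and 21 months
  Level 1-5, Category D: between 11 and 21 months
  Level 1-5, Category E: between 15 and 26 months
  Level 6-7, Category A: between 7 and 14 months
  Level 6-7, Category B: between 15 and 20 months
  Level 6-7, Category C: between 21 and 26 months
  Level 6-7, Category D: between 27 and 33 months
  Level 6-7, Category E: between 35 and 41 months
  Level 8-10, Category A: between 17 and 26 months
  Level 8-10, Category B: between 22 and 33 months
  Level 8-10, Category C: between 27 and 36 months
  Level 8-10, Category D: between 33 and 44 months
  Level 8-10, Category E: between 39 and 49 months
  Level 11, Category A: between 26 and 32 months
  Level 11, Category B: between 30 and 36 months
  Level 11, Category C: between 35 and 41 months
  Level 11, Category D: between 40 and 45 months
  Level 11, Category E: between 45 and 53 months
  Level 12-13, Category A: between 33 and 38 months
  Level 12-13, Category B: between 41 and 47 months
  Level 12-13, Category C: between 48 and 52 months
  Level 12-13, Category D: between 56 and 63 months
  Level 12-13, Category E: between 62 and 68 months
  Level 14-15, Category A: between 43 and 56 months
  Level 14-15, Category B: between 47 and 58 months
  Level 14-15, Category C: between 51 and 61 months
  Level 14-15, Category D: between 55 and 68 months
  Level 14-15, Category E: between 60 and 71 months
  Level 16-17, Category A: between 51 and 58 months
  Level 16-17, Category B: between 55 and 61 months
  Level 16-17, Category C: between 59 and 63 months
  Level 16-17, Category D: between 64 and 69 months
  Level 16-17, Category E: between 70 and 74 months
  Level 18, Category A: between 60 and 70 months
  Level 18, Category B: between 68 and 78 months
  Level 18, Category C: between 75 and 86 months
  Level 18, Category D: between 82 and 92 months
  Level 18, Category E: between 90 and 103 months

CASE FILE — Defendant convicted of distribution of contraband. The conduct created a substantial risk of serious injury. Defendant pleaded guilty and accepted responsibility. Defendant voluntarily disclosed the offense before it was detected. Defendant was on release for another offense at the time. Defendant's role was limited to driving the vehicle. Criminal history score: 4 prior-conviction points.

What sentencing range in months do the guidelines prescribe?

22-33 months

Base offense level for distribution of contraband: 11.
A1 applies: 11 − 1 = 10.
A2 applies: 10 − 2 = 8.
A3 applies (level before this adjustment is 8 < 11, so +2): 8 + 2 = 10.
A4 applies (level before this adjustment is 10 < 17, so +1): 10 + 1 = 11.
A6 applies: 11 − 2 = 9.
Final offense level: 9.
Criminal history: 4 prior points → Category B (3-5).
Level 9 falls in the 8-10 band.
Grid: Level 8-10 × Category B = 22-33 months.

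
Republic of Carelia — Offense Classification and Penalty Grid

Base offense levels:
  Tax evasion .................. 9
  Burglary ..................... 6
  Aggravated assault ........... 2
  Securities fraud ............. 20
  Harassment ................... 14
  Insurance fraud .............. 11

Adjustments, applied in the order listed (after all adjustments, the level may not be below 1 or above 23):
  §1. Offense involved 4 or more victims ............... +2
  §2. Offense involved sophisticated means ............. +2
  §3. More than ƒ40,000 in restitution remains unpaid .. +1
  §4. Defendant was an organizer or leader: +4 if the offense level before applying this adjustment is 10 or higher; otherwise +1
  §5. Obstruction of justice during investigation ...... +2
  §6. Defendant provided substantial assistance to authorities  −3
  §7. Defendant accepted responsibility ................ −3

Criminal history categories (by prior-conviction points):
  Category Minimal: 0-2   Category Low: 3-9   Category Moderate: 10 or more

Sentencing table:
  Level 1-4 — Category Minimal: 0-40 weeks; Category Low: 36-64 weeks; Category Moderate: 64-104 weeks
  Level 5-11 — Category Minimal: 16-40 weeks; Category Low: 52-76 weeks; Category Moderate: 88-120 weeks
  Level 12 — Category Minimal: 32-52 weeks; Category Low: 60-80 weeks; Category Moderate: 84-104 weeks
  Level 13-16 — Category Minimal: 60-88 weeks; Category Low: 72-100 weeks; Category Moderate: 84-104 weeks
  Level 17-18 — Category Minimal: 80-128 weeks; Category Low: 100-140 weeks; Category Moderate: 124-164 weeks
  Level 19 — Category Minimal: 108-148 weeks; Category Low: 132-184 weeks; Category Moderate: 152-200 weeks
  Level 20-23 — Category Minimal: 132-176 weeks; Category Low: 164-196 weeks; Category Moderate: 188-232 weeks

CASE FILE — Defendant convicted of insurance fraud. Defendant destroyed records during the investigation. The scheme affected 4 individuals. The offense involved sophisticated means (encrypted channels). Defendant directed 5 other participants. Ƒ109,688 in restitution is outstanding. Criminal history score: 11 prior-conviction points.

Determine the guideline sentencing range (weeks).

188-232 weeks

Base offense level for insurance fraud: 11.
§1 applies: 11 + 2 = 13.
§2 applies: 13 + 2 = 15.
§3 applies: 15 + 1 = 16.
§4 applies (level before this adjustment is 16 ≥ 10, so +4): 16 + 4 = 20.
§5 applies: 20 + 2 = 22.
§7 does not apply.
Final offense level: 22.
Criminal history: 11 prior points → Category Moderate (10+).
Level 22 falls in the 20-23 band.
Grid: Level 20-23 × Category Moderate = 188-232 weeks.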